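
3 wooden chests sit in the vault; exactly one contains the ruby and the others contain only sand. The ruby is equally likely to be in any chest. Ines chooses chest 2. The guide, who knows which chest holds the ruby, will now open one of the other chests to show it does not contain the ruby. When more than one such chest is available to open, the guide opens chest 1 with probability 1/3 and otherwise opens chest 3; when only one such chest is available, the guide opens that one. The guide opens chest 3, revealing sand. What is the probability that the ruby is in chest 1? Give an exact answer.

3/5

Condition on the true location of the ruby.
If it is in chest 1 (prior 1/3): only chest 3 is available, probability 1; weight (1/3)·1 = 1/3.
If it is in chest 2 (prior 1/3): chest 1 is available but not opened, probability 2/3; weight (1/3)·(2/3) = 2/9.
If it is in chest 3 (prior 1/3): the guide opened chest 3, so this case is ruled out; weight (1/3)·0 = 0.
The weights sum to 5/9.
So P(the ruby in chest 1 | the guide opened chest 3) = (1/3) / (5/9) = 3/5.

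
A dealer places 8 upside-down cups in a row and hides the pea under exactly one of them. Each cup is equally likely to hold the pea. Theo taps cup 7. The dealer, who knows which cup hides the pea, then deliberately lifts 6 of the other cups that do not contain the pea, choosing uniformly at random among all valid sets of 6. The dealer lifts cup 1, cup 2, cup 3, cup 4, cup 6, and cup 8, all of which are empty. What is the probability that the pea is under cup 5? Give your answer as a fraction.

Consider each possible location of the pea in turn.
If it is under any of cups 1, 2, 3, 4, 6, and 8 (prior 1/8 each): that cup was opened and seen not to hold the prize — ruled out; weight (1/8)·0 = 0 each.
If it is under cup 5 (prior 1/8): the dealer has no choice, probability 1; weight (1/8)·1 = 1/8.
If it is under cup 7 (prior 1/8): the dealer has 7 equally likely choices, so probability 1/7; weight (1/8)·(1/7) = 1/56.
The weights sum to 1/7.
So P(the pea under cup 5 | the dealer opened cup 1, cup 2, cup 3, cup 4, cup 6, and cup 8) = (1/8) / (1/7) = 7/8.

7/8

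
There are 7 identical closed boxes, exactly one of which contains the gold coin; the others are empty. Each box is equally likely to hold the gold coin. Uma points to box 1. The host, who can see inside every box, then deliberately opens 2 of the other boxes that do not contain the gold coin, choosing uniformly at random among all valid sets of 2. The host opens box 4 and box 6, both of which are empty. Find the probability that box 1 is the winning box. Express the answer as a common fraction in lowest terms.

1/7

Condition on the true location of the gold coin.
If it is in box 1 (prior 1/7): the host has 15 equally likely choices, so probability 1/15; weight (1/7)·(1/15) = 1/105.
If it is in any of boxes 2, 3, 5, and 7 (prior 1/7 each): the host has 10 equally likely choices, so probability 1/10; weight (1/7)·(1/10) = 1/70 each.
If it is in either of boxes 4 and 6 (prior 1/7 each): that box was opened and seen not to hold the prize — ruled out; weight (1/7)·0 = 0 each.
The weights sum to 1/15.
So P(the gold coin in box 1 | the host opened box 4 and box 6) = (1/105) / (1/15) = 1/7.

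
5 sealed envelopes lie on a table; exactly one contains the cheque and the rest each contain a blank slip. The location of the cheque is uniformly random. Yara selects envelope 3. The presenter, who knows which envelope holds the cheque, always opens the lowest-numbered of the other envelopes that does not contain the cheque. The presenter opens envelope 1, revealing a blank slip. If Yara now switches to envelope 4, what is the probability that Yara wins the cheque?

Apply Bayes' rule, conditioning on where the cheque actually is.
If it is in envelope 1 (prior 1/5): the presenter opened envelope 1, so this case is ruled out; weight (1/5)·0 = 0.
If it is in any of envelopes 2, 3, 4, and 5 (prior 1/5 each): envelope 1 is the lowest-numbered option available, probability 1; weight (1/5)·1 = 1/5 each.
The weights sum to 4/5.
So P(the cheque in envelope 4 | the presenter opened envelope 1) = (1/5) / (4/5) = 1/4.

1/4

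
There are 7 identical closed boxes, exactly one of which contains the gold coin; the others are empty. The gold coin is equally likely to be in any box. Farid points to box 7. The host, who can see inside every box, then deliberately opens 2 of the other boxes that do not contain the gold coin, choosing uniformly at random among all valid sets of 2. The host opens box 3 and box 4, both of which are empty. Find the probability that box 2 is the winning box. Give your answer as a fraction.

Apply Bayes' rule, conditioning on where the gold coin actually is.
If it is in any of boxes 1, 2, 5, and 6 (prior 1/7 each): the host has 10 equally likely choices, so probability 1/10; weight (1/7)·(1/10) = 1/70 each.
If it is in either of boxes 3 and 4 (prior 1/7 each): that box was opened and seen not to hold the prize — ruled out; weight (1/7)·0 = 0 each.
If it is in box 7 (prior 1/7): the host has 15 equally likely choices, so probability 1/15; weight (1/7)·(1/15) = 1/105.
The weights sum to 1/15.
So P(the gold coin in box 2 | the host opened box 3 and box 4) = (1/70) / (1/15) = 3/14.

3/14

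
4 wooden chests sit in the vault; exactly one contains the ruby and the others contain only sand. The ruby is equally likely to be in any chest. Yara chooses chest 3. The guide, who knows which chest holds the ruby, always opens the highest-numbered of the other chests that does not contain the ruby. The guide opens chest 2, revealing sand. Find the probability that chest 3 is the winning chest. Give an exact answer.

0

Condition on the true location of the ruby.
If it is in either of chests 1 and 3 (prior 1/4 each): the guide would have opened chest 4 instead, probability 0; weight (1/4)·0 = 0 each.
If it is in chest 2 (prior 1/4): the guide opened chest 2, so this case is ruled out; weight (1/4)·0 = 0.
If it is in chest 4 (prior 1/4): chest 2 is the highest-numbered option available, probability 1; weight (1/4)·1 = 1/4.
The weights sum to 1/4.
So P(the ruby in chest 3 | the guide opened chest 2) = 0 / (1/4) = 0.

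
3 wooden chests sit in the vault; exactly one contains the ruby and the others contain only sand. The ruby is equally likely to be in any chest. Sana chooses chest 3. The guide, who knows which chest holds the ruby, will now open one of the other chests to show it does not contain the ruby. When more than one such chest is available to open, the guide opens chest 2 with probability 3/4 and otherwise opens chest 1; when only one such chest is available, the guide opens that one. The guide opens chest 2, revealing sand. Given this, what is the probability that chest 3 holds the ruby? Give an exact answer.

3/7

Apply Bayes' rule, conditioning on where the ruby actually is.
If it is in chest 1 (prior 1/3): only chest 2 is available, probability 1; weight (1/3)·1 = 1/3.
If it is in chest 2 (prior 1/3): the guide opened chest 2, so this case is ruled out; weight (1/3)·0 = 0.
If it is in chest 3 (prior 1/3): chest 2 is available, opened with probability 3/4; weight (1/3)·(3/4) = 1/4.
The weights sum to 7/12.
So P(the ruby in chest 3 | the guide opened chest 2) = (1/4) / (7/12) = 3/7.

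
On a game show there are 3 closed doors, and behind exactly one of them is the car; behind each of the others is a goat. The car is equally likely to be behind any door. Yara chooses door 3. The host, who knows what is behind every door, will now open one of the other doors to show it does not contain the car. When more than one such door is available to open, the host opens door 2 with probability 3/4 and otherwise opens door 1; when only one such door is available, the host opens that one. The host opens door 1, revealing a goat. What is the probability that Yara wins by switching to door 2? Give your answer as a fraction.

4/5

Consider each possible location of the car in turn.
If it is behind door 1 (prior 1/3): the host opened door 1, so this case is ruled out; weight (1/3)·0 = 0.
If it is behind door 2 (prior 1/3): only door 1 is available, probability 1; weight (1/3)·1 = 1/3.
If it is behind door 3 (prior 1/3): door 2 is available but not opened, probability 1/4; weight (1/3)·(1/4) = 1/12.
The weights sum to 5/12.
So P(the car behind door 2 | the host opened door 1) = (1/3) / (5/12) = 4/5.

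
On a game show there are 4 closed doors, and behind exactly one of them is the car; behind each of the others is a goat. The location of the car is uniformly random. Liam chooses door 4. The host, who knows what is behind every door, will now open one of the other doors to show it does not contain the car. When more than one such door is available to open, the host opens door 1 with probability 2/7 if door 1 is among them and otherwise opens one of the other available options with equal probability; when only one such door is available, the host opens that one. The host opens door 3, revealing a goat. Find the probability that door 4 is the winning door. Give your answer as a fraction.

Condition on the true location of the car.
If it is behind door 1 (prior 1/4): door 1 holds the prize so is unavailable; the host chooses uniformly among the 2 others, probability 1/2; weight (1/4)·(1/2) = 1/8.
If it is behind door 2 (prior 1/4): door 1 is available but not opened, probability 5/7; weight (1/4)·(5/7) = 5/28.
If it is behind door 3 (prior 1/4): the host opened door 3, so this case is ruled out; weight (1/4)·0 = 0.
If it is behind door 4 (prior 1/4): door 1 is available but not opened; door 3 gets probability (1 − 2/7)/2 = 5/14; weight (1/4)·(5/14) = 5/56.
The weights sum to 11/28.
So P(the car behind door 4 | the host opened door 3) = (5/56) / (11/28) = 5/22.

5/22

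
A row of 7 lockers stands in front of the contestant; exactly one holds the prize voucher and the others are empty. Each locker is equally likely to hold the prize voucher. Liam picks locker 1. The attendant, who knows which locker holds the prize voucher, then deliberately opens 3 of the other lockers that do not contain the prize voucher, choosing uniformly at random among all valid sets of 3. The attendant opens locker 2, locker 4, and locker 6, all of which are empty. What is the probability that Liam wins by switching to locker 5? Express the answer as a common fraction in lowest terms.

2/7

Apply Bayes' rule, conditioning on where the prize voucher actually is.
If it is in locker 1 (prior 1/7): the attendant has 20 equally likely choices, so probability 1/20; weight (1/7)·(1/20) = 1/140.
If it is in any of lockers 2, 4, and 6 (prior 1/7 each): that locker was opened and seen not to hold the prize — ruled out; weight (1/7)·0 = 0 each.
If it is in any of lockers 3, 5, and 7 (prior 1/7 each): the attendant has 10 equally likely choices, so probability 1/10; weight (1/7)·(1/10) = 1/70 each.
The weights sum to 1/20.
So P(the prize voucher in locker 5 | the attendant opened locker 2, locker 4, and locker 6) = (1/70) / (1/20) = 2/7.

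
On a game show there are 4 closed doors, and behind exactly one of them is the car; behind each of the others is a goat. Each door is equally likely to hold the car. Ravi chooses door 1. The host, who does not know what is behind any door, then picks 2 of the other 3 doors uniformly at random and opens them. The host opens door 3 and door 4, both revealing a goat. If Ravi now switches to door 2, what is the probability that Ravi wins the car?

1/2

Apply Bayes' rule, conditioning on where the car actually is.
If it is behind either of doors 1 and 2 (prior 1/4 each): the host picks exactly this set with probability 1/3 regardless, and none is the prize; weight (1/4)·(1/3) = 1/12 each.
If it is behind either of doors 3 and 4 (prior 1/4 each): that door was opened and seen not to hold the prize — ruled out; weight (1/4)·0 = 0 each.
The weights sum to 1/6.
So P(the car behind door 2 | the host opened door 3 and door 4) = (1/12) / (1/6) = 1/2.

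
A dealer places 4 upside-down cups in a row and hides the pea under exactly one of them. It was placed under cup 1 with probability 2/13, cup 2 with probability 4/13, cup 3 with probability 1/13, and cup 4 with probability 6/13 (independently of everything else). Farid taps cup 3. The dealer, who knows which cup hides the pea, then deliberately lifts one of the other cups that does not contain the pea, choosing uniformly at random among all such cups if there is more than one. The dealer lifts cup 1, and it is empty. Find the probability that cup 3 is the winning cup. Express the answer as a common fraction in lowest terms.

1/16

Consider each possible location of the pea in turn.
If it is under cup 1 (prior 2/13): the dealer opened cup 1, so this case is ruled out; weight (2/13)·0 = 0.
If it is under cup 2 (prior 4/13): the dealer has 2 equally likely choices, so probability 1/2; weight (4/13)·(1/2) = 2/13.
If it is under cup 3 (prior 1/13): the dealer has 3 equally likely choices, so probability 1/3; weight (1/13)·(1/3) = 1/39.
If it is under cup 4 (prior 6/13): the dealer has 2 equally likely choices, so probability 1/2; weight (6/13)·(1/2) = 3/13.
The weights sum to 16/39.
So P(the pea under cup 3 | the dealer opened cup 1) = (1/39) / (16/39) = 1/16.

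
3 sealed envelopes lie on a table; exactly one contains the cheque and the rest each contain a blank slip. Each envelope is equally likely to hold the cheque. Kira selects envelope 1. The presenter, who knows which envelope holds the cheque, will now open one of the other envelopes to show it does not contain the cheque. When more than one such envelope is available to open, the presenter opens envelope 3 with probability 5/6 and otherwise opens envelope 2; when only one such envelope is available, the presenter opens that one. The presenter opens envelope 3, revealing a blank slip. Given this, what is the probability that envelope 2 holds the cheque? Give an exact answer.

6/11

Consider each possible location of the cheque in turn.
If it is in envelope 1 (prior 1/3): envelope 3 is available, opened with probability 5/6; weight (1/3)·(5/6) = 5/18.
If it is in envelope 2 (prior 1/3): only envelope 3 is available, probability 1; weight (1/3)·1 = 1/3.
If it is in envelope 3 (prior 1/3): the presenter opened envelope 3, so this case is ruled out; weight (1/3)·0 = 0.
The weights sum to 11/18.
So P(the cheque in envelope 2 | the presenter opened envelope 3) = (1/3) / (11/18) = 6/11.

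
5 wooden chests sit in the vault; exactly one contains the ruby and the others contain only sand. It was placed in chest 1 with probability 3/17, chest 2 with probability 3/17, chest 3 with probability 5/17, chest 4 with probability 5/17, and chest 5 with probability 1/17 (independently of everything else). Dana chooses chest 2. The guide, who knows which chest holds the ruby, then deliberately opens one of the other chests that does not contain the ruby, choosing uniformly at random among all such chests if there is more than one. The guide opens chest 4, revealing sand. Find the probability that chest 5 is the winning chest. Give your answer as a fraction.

Condition on the true location of the ruby.
If it is in chest 1 (prior 3/17): the guide has 3 equally likely choices, so probability 1/3; weight (3/17)·(1/3) = 1/17.
If it is in chest 2 (prior 3/17): the guide has 4 equally likely choices, so probability 1/4; weight (3/17)·(1/4) = 3/68.
If it is in chest 3 (prior 5/17): the guide has 3 equally likely choices, so probability 1/3; weight (5/17)·(1/3) = 5/51.
If it is in chest 4 (prior 5/17): the guide opened chest 4, so this case is ruled out; weight (5/17)·0 = 0.
If it is in chest 5 (prior 1/17): the guide has 3 equally likely choices, so probability 1/3; weight (1/17)·(1/3) = 1/51.
The weights sum to 15/68.
So P(the ruby in chest 5 | the guide opened chest 4) = (1/51) / (15/68) = 4/45.

4/45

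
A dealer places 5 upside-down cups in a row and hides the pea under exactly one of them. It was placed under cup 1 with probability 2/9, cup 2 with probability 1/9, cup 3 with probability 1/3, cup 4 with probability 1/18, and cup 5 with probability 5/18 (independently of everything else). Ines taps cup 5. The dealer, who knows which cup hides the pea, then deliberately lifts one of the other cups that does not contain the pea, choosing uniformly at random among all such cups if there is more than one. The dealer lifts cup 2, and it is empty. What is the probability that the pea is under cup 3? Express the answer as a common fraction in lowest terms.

24/59

Apply Bayes' rule, conditioning on where the pea actually is.
If it is under cup 1 (prior 2/9): the dealer has 3 equally likely choices, so probability 1/3; weight (2/9)·(1/3) = 2/27.
If it is under cup 2 (prior 1/9): the dealer opened cup 2, so this case is ruled out; weight (1/9)·0 = 0.
If it is under cup 3 (prior 1/3): the dealer has 3 equally likely choices, so probability 1/3; weight (1/3)·(1/3) = 1/9.
If it is under cup 4 (prior 1/18): the dealer has 3 equally likely choices, so probability 1/3; weight (1/18)·(1/3) = 1/54.
If it is under cup 5 (prior 5/18): the dealer has 4 equally likely choices, so probability 1/4; weight (5/18)·(1/4) = 5/72.
The weights sum to 59/216.
So P(the pea under cup 3 | the dealer opened cup 2) = (1/9) / (59/216) = 24/59.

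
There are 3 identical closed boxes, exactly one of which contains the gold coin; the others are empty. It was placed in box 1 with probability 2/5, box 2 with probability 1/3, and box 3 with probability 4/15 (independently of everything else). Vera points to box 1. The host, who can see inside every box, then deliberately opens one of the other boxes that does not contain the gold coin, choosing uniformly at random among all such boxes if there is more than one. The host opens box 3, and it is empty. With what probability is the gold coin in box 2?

Consider each possible location of the gold coin in turn.
If it is in box 1 (prior 2/5): the host has 2 equally likely choices, so probability 1/2; weight (2/5)·(1/2) = 1/5.
If it is in box 2 (prior 1/3): the host has no choice, probability 1; weight (1/3)·1 = 1/3.
If it is in box 3 (prior 4/15): the host opened box 3, so this case is ruled out; weight (4/15)·0 = 0.
The weights sum to 8/15.
So P(the gold coin in box 2 | the host opened box 3) = (1/3) / (8/15) = 5/8.

5/8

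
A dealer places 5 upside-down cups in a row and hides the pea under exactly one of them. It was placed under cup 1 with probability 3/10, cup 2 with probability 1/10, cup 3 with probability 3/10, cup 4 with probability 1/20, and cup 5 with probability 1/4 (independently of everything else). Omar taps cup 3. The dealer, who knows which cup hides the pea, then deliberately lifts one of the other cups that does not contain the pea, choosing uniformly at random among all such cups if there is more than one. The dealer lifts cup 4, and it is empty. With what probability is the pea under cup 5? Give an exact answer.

2/7

Consider each possible location of the pea in turn.
If it is under cup 1 (prior 3/10): the dealer has 3 equally likely choices, so probability 1/3; weight (3/10)·(1/3) = 1/10.
If it is under cup 2 (prior 1/10): the dealer has 3 equally likely choices, so probability 1/3; weight (1/10)·(1/3) = 1/30.
If it is under cup 3 (prior 3/10): the dealer has 4 equally likely choices, so probability 1/4; weight (3/10)·(1/4) = 3/40.
If it is under cup 4 (prior 1/20): the dealer opened cup 4, so this case is ruled out; weight (1/20)·0 = 0.
If it is under cup 5 (prior 1/4): the dealer has 3 equally likely choices, so probability 1/3; weight (1/4)·(1/3) = 1/12.
The weights sum to 7/24.
So P(the pea under cup 5 | the dealer opened cup 4) = (1/12) / (7/24) = 2/7.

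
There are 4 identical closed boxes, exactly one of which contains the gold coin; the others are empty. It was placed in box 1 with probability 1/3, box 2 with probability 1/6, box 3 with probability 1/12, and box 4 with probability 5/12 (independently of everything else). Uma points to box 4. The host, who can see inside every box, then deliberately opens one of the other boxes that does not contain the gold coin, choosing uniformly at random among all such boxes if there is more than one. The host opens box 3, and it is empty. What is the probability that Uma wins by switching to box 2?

Consider each possible location of the gold coin in turn.
If it is in box 1 (prior 1/3): the host has 2 equally likely choices, so probability 1/2; weight (1/3)·(1/2) = 1/6.
If it is in box 2 (prior 1/6): the host has 2 equally likely choices, so probability 1/2; weight (1/6)·(1/2) = 1/12.
If it is in box 3 (prior 1/12): the host opened box 3, so this case is ruled out; weight (1/12)·0 = 0.
If it is in box 4 (prior 5/12): the host has 3 equally likely choices, so probability 1/3; weight (5/12)·(1/3) = 5/36.
The weights sum to 7/18.
So P(the gold coin in box 2 | the host opened box 3) = (1/12) / (7/18) = 3/14.

3/14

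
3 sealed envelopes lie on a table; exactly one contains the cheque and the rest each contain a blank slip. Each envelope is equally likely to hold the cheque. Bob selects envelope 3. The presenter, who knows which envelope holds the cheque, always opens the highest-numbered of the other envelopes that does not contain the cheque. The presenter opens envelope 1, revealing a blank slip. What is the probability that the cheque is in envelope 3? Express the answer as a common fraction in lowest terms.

0

Consider each possible location of the cheque in turn.
If it is in envelope 1 (prior 1/3): the presenter opened envelope 1, so this case is ruled out; weight (1/3)·0 = 0.
If it is in envelope 2 (prior 1/3): envelope 1 is the highest-numbered option available, probability 1; weight (1/3)·1 = 1/3.
If it is in envelope 3 (prior 1/3): the presenter would have opened envelope 2 instead, probability 0; weight (1/3)·0 = 0.
The weights sum to 1/3.
So P(the cheque in envelope 3 | the presenter opened envelope 1) = 0 / (1/3) = 0.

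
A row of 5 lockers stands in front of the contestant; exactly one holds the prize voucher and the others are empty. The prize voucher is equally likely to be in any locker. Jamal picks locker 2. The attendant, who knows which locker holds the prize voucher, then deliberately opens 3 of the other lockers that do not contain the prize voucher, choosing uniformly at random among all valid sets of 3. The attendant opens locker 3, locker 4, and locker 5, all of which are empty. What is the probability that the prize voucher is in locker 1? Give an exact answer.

4/5

Consider each possible location of the prize voucher in turn.
If it is in locker 1 (prior 1/5): the attendant has no choice, probability 1; weight (1/5)·1 = 1/5.
If it is in locker 2 (prior 1/5): the attendant has 4 equally likely choices, so probability 1/4; weight (1/5)·(1/4) = 1/20.
If it is in any of lockers 3, 4, and 5 (prior 1/5 each): that locker was opened and seen not to hold the prize — ruled out; weight (1/5)·0 = 0 each.
The weights sum to 1/4.
So P(the prize voucher in locker 1 | the attendant opened locker 3, locker 4, and locker 5) = (1/5) / (1/4) = 4/5.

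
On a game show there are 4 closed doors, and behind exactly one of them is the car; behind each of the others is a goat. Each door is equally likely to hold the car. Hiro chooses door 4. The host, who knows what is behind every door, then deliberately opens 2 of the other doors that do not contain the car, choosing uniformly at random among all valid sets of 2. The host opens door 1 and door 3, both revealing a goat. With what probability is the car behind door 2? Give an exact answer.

Condition on the true location of the car.
If it is behind either of doors 1 and 3 (prior 1/4 each): that door was opened and seen not to hold the prize — ruled out; weight (1/4)·0 = 0 each.
If it is behind door 2 (prior 1/4): the host has no choice, probability 1; weight (1/4)·1 = 1/4.
If it is behind door 4 (prior 1/4): the host has 3 equally likely choices, so probability 1/3; weight (1/4)·(1/3) = 1/12.
The weights sum to 1/3.
So P(the car behind door 2 | the host opened door 1 and door 3) = (1/4) / (1/3) = 3/4.

3/4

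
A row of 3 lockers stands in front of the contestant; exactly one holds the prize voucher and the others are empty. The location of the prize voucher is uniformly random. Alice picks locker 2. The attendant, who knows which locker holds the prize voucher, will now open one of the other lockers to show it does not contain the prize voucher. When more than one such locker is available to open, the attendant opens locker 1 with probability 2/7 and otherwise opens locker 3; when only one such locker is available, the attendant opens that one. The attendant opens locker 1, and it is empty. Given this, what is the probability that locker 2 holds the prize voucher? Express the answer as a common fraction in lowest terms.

Apply Bayes' rule, conditioning on where the prize voucher actually is.
If it is in locker 1 (prior 1/3): the attendant opened locker 1, so this case is ruled out; weight (1/3)·0 = 0.
If it is in locker 2 (prior 1/3): locker 1 is available, opened with probability 2/7; weight (1/3)·(2/7) = 2/21.
If it is in locker 3 (prior 1/3): only locker 1 is available, probability 1; weight (1/3)·1 = 1/3.
The weights sum to 3/7.
So P(the prize voucher in locker 2 | the attendant opened locker 1) = (2/21) / (3/7) = 2/9.

2/9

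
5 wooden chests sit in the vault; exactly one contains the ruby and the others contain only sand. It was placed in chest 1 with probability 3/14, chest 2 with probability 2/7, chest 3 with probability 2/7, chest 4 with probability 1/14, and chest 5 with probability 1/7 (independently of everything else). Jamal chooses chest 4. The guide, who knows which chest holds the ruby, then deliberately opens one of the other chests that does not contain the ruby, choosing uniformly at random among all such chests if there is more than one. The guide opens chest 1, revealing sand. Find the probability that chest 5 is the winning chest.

8/43

Condition on the true location of the ruby.
If it is in chest 1 (prior 3/14): the guide opened chest 1, so this case is ruled out; weight (3/14)·0 = 0.
If it is in either of chests 2 and 3 (prior 2/7 each): the guide has 3 equally likely choices, so probability 1/3; weight (2/7)·(1/3) = 2/21 each.
If it is in chest 4 (prior 1/14): the guide has 4 equally likely choices, so probability 1/4; weight (1/14)·(1/4) = 1/56.
If it is in chest 5 (prior 1/7): the guide has 3 equally likely choices, so probability 1/3; weight (1/7)·(1/3) = 1/21.
The weights sum to 43/168.
So P(the ruby in chest 5 | the guide opened chest 1) = (1/21) / (43/168) = 8/43.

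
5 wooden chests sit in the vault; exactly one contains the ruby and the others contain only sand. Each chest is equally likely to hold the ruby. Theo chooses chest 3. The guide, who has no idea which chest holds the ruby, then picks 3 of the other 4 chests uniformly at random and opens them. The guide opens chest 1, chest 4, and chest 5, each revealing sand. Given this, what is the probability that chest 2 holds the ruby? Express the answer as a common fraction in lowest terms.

Because the guide chose which chests to open without knowing where the ruby is, the choice is independent of the prize location. Learning that none of the 3 opened chests holds the ruby simply rules out those 3 locations and leaves the remaining 2 chests still equally likely by symmetry.
So P(the ruby in chest 2) = 1/2.

1/2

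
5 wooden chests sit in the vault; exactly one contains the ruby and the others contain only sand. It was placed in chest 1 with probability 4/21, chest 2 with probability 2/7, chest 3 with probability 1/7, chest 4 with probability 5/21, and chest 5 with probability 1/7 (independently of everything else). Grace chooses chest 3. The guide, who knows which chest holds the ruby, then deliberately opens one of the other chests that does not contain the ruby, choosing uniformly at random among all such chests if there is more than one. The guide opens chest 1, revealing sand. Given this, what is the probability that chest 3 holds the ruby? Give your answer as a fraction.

9/65

Consider each possible location of the ruby in turn.
If it is in chest 1 (prior 4/21): the guide opened chest 1, so this case is ruled out; weight (4/21)·0 = 0.
If it is in chest 2 (prior 2/7): the guide has 3 equally likely choices, so probability 1/3; weight (2/7)·(1/3) = 2/21.
If it is in chest 3 (prior 1/7): the guide has 4 equally likely choices, so probability 1/4; weight (1/7)·(1/4) = 1/28.
If it is in chest 4 (prior 5/21): the guide has 3 equally likely choices, so probability 1/3; weight (5/21)·(1/3) = 5/63.
If it is in chest 5 (prior 1/7): the guide has 3 equally likely choices, so probability 1/3; weight (1/7)·(1/3) = 1/21.
The weights sum to 65/252.
So P(the ruby in chest 3 | the guide opened chest 1) = (1/28) / (65/252) = 9/65.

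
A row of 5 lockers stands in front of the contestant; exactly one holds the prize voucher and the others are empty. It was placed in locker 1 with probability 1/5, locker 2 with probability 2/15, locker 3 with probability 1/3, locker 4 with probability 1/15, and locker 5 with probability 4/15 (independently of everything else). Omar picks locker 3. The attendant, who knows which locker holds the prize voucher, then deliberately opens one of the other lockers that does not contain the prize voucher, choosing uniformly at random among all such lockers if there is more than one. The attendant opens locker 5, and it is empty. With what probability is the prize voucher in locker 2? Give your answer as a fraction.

8/39

Consider each possible location of the prize voucher in turn.
If it is in locker 1 (prior 1/5): the attendant has 3 equally likely choices, so probability 1/3; weight (1/5)·(1/3) = 1/15.
If it is in locker 2 (prior 2/15): the attendant has 3 equally likely choices, so probability 1/3; weight (2/15)·(1/3) = 2/45.
If it is in locker 3 (prior 1/3): the attendant has 4 equally likely choices, so probability 1/4; weight (1/3)·(1/4) = 1/12.
If it is in locker 4 (prior 1/15): the attendant has 3 equally likely choices, so probability 1/3; weight (1/15)·(1/3) = 1/45.
If it is in locker 5 (prior 4/15): the attendant opened locker 5, so this case is ruled out; weight (4/15)·0 = 0.
The weights sum to 13/60.
So P(the prize voucher in locker 2 | the attendant opened locker 5) = (2/45) / (13/60) = 8/39.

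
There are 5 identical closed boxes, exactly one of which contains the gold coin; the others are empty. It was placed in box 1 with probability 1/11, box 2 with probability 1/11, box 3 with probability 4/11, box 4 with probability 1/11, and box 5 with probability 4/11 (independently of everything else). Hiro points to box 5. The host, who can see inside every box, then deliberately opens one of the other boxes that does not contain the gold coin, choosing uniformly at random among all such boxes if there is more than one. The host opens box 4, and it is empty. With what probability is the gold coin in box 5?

Condition on the true location of the gold coin.
If it is in either of boxes 1 and 2 (prior 1/11 each): the host has 3 equally likely choices, so probability 1/3; weight (1/11)·(1/3) = 1/33 each.
If it is in box 3 (prior 4/11): the host has 3 equally likely choices, so probability 1/3; weight (4/11)·(1/3) = 4/33.
If it is in box 4 (prior 1/11): the host opened box 4, so this case is ruled out; weight (1/11)·0 = 0.
If it is in box 5 (prior 4/11): the host has 4 equally likely choices, so probability 1/4; weight (4/11)·(1/4) = 1/11.
The weights sum to 3/11.
So P(the gold coin in box 5 | the host opened box 4) = (1/11) / (3/11) = 1/3.

1/3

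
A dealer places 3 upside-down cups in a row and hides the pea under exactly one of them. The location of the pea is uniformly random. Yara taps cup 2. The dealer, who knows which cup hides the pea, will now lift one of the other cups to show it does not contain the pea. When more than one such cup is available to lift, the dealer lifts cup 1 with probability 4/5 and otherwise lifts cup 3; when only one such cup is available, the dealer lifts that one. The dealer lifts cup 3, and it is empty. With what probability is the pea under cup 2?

1/6

Condition on the true location of the pea.
If it is under cup 1 (prior 1/3): only cup 3 is available, probability 1; weight (1/3)·1 = 1/3.
If it is under cup 2 (prior 1/3): cup 1 is available but not opened, probability 1/5; weight (1/3)·(1/5) = 1/15.
If it is under cup 3 (prior 1/3): the dealer opened cup 3, so this case is ruled out; weight (1/3)·0 = 0.
The weights sum to 2/5.
So P(the pea under cup 2 | the dealer opened cup 3) = (1/15) / (2/5) = 1/6.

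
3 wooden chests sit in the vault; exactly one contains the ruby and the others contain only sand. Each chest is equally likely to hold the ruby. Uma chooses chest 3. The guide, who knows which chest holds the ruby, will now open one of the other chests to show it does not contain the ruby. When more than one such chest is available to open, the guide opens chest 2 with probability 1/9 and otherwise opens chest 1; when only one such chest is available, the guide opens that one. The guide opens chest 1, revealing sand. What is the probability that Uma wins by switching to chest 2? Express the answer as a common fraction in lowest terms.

Consider each possible location of the ruby in turn.
If it is in chest 1 (prior 1/3): the guide opened chest 1, so this case is ruled out; weight (1/3)·0 = 0.
If it is in chest 2 (prior 1/3): only chest 1 is available, probability 1; weight (1/3)·1 = 1/3.
If it is in chest 3 (prior 1/3): chest 2 is available but not opened, probability 8/9; weight (1/3)·(8/9) = 8/27.
The weights sum to 17/27.
So P(the ruby in chest 2 | the guide opened chest 1) = (1/3) / (17/27) = 9/17.

9/17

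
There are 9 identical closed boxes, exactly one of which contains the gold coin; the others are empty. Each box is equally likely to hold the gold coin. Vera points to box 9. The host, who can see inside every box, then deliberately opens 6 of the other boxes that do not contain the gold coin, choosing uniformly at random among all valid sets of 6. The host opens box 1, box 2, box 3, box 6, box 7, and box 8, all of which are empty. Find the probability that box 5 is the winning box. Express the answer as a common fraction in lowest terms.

Condition on the true location of the gold coin.
If it is in any of boxes 1, 2, 3, 6, 7, and 8 (prior 1/9 each): that box was opened and seen not to hold the prize — ruled out; weight (1/9)·0 = 0 each.
If it is in either of boxes 4 and 5 (prior 1/9 each): the host has 7 equally likely choices, so probability 1/7; weight (1/9)·(1/7) = 1/63 each.
If it is in box 9 (prior 1/9): the host has 28 equally likely choices, so probability 1/28; weight (1/9)·(1/28) = 1/252.
The weights sum to 1/28.
So P(the gold coin in box 5 | the host opened box 1, box 2, box 3, box 6, box 7, and box 8) = (1/63) / (1/28) = 4/9.

4/9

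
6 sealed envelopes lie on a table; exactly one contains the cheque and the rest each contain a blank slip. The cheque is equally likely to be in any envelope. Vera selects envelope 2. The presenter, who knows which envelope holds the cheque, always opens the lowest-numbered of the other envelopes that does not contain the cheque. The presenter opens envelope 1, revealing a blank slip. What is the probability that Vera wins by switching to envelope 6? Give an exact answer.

Condition on the true location of the cheque.
If it is in envelope 1 (prior 1/6): the presenter opened envelope 1, so this case is ruled out; weight (1/6)·0 = 0.
If it is in any of envelopes 2, 3, 4, 5, and 6 (prior 1/6 each): envelope 1 is the lowest-numbered option available, probability 1; weight (1/6)·1 = 1/6 each.
The weights sum to 5/6.
So P(the cheque in envelope 6 | the presenter opened envelope 1) = (1/6) / (5/6) = 1/5.

1/5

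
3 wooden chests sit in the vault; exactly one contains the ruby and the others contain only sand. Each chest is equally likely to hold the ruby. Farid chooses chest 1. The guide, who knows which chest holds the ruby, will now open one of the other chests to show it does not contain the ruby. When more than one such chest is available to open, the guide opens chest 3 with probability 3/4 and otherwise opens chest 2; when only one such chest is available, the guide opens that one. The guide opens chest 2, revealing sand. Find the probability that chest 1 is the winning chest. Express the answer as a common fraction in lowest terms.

Apply Bayes' rule, conditioning on where the ruby actually is.
If it is in chest 1 (prior 1/3): chest 3 is available but not opened, probability 1/4; weight (1/3)·(1/4) = 1/12.
If it is in chest 2 (prior 1/3): the guide opened chest 2, so this case is ruled out; weight (1/3)·0 = 0.
If it is in chest 3 (prior 1/3): only chest 2 is available, probability 1; weight (1/3)·1 = 1/3.
The weights sum to 5/12.
So P(the ruby in chest 1 | the guide opened chest 2) = (1/12) / (5/12) = 1/5.

1/5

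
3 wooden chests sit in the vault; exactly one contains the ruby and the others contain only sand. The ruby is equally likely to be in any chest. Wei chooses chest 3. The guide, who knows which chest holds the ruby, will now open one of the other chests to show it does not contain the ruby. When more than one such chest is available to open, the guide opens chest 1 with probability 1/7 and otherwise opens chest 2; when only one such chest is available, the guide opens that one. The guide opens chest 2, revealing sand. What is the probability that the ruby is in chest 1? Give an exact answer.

7/13

Consider each possible location of the ruby in turn.
If it is in chest 1 (prior 1/3): only chest 2 is available, probability 1; weight (1/3)·1 = 1/3.
If it is in chest 2 (prior 1/3): the guide opened chest 2, so this case is ruled out; weight (1/3)·0 = 0.
If it is in chest 3 (prior 1/3): chest 1 is available but not opened, probability 6/7; weight (1/3)·(6/7) = 2/7.
The weights sum to 13/21.
So P(the ruby in chest 1 | the guide opened chest 2) = (1/3) / (13/21) = 7/13.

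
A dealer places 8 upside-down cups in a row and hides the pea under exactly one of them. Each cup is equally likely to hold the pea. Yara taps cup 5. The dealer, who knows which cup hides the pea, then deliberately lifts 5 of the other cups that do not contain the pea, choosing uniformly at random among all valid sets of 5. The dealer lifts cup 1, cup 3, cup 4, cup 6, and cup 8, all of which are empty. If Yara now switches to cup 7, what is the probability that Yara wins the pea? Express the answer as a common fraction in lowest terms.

Condition on the true location of the pea.
If it is under any of cups 1, 3, 4, 6, and 8 (prior 1/8 each): that cup was opened and seen not to hold the prize — ruled out; weight (1/8)·0 = 0 each.
If it is under either of cups 2 and 7 (prior 1/8 each): the dealer has 6 equally likely choices, so probability 1/6; weight (1/8)·(1/6) = 1/48 each.
If it is under cup 5 (prior 1/8): the dealer has 21 equally likely choices, so probability 1/21; weight (1/8)·(1/21) = 1/168.
The weights sum to 1/21.
So P(the pea under cup 7 | the dealer opened cup 1, cup 3, cup 4, cup 6, and cup 8) = (1/48) / (1/21) = 7/16.

7/16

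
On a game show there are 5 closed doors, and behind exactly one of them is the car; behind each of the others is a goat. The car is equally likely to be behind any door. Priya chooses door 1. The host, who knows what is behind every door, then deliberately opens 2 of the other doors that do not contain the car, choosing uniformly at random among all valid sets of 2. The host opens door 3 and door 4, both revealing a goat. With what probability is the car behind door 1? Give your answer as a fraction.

1/5

Apply Bayes' rule, conditioning on where the car actually is.
If it is behind door 1 (prior 1/5): the host has 6 equally likely choices, so probability 1/6; weight (1/5)·(1/6) = 1/30.
If it is behind either of doors 2 and 5 (prior 1/5 each): the host has 3 equally likely choices, so probability 1/3; weight (1/5)·(1/3) = 1/15 each.
If it is behind either of doors 3 and 4 (prior 1/5 each): that door was opened and seen not to hold the prize — ruled out; weight (1/5)·0 = 0 each.
The weights sum to 1/6.
So P(the car behind door 1 | the host opened door 3 and door 4) = (1/30) / (1/6) = 1/5.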